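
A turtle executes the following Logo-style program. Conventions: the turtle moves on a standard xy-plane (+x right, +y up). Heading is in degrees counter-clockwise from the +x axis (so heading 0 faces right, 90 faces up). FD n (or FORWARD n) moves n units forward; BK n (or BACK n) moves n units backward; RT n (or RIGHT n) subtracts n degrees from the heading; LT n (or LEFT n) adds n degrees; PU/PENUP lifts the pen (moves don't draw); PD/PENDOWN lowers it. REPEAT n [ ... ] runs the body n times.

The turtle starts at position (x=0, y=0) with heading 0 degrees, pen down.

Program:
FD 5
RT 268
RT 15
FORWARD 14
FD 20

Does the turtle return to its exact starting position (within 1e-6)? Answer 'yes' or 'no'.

Answer: no

Derivation:
Executing turtle program step by step:
Start: pos=(0,0), heading=0, pen down
FD 5: (0,0) -> (5,0) [heading=0, draw]
RT 268: heading 0 -> 92
RT 15: heading 92 -> 77
FD 14: (5,0) -> (8.149,13.641) [heading=77, draw]
FD 20: (8.149,13.641) -> (12.648,33.129) [heading=77, draw]
Final: pos=(12.648,33.129), heading=77, 3 segment(s) drawn

Start position: (0, 0)
Final position: (12.648, 33.129)
Distance = 35.461; >= 1e-6 -> NOT closed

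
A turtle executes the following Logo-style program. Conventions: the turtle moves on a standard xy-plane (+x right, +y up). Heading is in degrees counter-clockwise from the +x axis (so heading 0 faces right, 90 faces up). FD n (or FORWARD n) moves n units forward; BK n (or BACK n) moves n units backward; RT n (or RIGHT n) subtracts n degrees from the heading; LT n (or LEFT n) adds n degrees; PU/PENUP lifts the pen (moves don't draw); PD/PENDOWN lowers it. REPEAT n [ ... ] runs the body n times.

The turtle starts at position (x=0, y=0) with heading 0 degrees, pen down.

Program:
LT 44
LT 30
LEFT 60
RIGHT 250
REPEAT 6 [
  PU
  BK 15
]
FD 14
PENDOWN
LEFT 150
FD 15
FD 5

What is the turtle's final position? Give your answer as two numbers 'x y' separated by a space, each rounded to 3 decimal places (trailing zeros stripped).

Executing turtle program step by step:
Start: pos=(0,0), heading=0, pen down
LT 44: heading 0 -> 44
LT 30: heading 44 -> 74
LT 60: heading 74 -> 134
RT 250: heading 134 -> 244
REPEAT 6 [
  -- iteration 1/6 --
  PU: pen up
  BK 15: (0,0) -> (6.576,13.482) [heading=244, move]
  -- iteration 2/6 --
  PU: pen up
  BK 15: (6.576,13.482) -> (13.151,26.964) [heading=244, move]
  -- iteration 3/6 --
  PU: pen up
  BK 15: (13.151,26.964) -> (19.727,40.446) [heading=244, move]
  -- iteration 4/6 --
  PU: pen up
  BK 15: (19.727,40.446) -> (26.302,53.928) [heading=244, move]
  -- iteration 5/6 --
  PU: pen up
  BK 15: (26.302,53.928) -> (32.878,67.41) [heading=244, move]
  -- iteration 6/6 --
  PU: pen up
  BK 15: (32.878,67.41) -> (39.453,80.891) [heading=244, move]
]
FD 14: (39.453,80.891) -> (33.316,68.308) [heading=244, move]
PD: pen down
LT 150: heading 244 -> 34
FD 15: (33.316,68.308) -> (45.752,76.696) [heading=34, draw]
FD 5: (45.752,76.696) -> (49.897,79.492) [heading=34, draw]
Final: pos=(49.897,79.492), heading=34, 2 segment(s) drawn

Answer: 49.897 79.492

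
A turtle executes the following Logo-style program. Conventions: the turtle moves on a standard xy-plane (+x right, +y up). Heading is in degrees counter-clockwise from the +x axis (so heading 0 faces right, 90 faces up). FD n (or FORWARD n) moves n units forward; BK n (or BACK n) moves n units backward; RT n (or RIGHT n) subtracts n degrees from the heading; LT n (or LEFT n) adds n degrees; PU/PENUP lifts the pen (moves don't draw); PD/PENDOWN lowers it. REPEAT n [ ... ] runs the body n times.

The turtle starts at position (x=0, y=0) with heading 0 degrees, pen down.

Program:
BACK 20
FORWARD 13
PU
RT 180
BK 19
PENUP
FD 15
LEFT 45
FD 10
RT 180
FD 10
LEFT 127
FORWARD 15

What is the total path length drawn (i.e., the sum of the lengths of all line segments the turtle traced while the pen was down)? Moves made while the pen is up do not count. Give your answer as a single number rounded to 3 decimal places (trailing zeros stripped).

Answer: 33

Derivation:
Executing turtle program step by step:
Start: pos=(0,0), heading=0, pen down
BK 20: (0,0) -> (-20,0) [heading=0, draw]
FD 13: (-20,0) -> (-7,0) [heading=0, draw]
PU: pen up
RT 180: heading 0 -> 180
BK 19: (-7,0) -> (12,0) [heading=180, move]
PU: pen up
FD 15: (12,0) -> (-3,0) [heading=180, move]
LT 45: heading 180 -> 225
FD 10: (-3,0) -> (-10.071,-7.071) [heading=225, move]
RT 180: heading 225 -> 45
FD 10: (-10.071,-7.071) -> (-3,0) [heading=45, move]
LT 127: heading 45 -> 172
FD 15: (-3,0) -> (-17.854,2.088) [heading=172, move]
Final: pos=(-17.854,2.088), heading=172, 2 segment(s) drawn

Segment lengths:
  seg 1: (0,0) -> (-20,0), length = 20
  seg 2: (-20,0) -> (-7,0), length = 13
Total = 33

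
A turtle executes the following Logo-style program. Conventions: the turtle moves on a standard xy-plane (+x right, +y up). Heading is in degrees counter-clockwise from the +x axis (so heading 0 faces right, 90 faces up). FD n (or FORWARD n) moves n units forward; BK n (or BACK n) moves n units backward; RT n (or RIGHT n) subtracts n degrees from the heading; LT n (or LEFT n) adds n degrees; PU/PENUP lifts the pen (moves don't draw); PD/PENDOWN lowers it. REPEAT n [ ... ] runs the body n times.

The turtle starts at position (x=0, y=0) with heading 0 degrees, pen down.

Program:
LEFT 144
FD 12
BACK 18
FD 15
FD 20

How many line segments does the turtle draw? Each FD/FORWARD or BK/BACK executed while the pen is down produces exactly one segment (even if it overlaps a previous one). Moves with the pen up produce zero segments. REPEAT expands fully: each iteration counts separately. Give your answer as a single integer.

Executing turtle program step by step:
Start: pos=(0,0), heading=0, pen down
LT 144: heading 0 -> 144
FD 12: (0,0) -> (-9.708,7.053) [heading=144, draw]
BK 18: (-9.708,7.053) -> (4.854,-3.527) [heading=144, draw]
FD 15: (4.854,-3.527) -> (-7.281,5.29) [heading=144, draw]
FD 20: (-7.281,5.29) -> (-23.461,17.046) [heading=144, draw]
Final: pos=(-23.461,17.046), heading=144, 4 segment(s) drawn
Segments drawn: 4

Answer: 4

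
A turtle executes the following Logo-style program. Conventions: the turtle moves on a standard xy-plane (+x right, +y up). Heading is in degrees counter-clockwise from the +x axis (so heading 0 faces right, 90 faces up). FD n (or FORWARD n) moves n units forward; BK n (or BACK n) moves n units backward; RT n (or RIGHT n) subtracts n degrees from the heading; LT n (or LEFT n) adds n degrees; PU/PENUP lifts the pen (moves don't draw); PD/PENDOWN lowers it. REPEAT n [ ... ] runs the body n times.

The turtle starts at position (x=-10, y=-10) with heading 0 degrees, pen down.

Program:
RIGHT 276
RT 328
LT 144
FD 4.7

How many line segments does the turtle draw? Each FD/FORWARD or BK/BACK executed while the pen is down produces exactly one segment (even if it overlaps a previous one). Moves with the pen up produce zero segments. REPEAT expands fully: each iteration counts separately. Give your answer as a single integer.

Answer: 1

Derivation:
Executing turtle program step by step:
Start: pos=(-10,-10), heading=0, pen down
RT 276: heading 0 -> 84
RT 328: heading 84 -> 116
LT 144: heading 116 -> 260
FD 4.7: (-10,-10) -> (-10.816,-14.629) [heading=260, draw]
Final: pos=(-10.816,-14.629), heading=260, 1 segment(s) drawn
Segments drawn: 1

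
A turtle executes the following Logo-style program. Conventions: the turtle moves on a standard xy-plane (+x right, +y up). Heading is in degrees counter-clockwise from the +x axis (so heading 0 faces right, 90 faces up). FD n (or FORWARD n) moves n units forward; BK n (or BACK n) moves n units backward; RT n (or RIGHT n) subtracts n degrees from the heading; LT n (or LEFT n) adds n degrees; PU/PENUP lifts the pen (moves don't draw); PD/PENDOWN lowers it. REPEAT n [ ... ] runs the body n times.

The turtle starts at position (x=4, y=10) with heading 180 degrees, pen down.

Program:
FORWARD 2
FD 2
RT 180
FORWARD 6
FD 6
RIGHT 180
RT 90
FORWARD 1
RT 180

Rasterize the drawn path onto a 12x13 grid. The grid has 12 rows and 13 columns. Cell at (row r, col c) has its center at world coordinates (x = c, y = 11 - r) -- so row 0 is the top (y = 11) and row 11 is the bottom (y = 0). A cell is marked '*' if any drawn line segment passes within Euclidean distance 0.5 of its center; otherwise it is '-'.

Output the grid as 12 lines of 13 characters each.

Answer: ------------*
*************
-------------
-------------
-------------
-------------
-------------
-------------
-------------
-------------
-------------
-------------

Derivation:
Segment 0: (4,10) -> (2,10)
Segment 1: (2,10) -> (0,10)
Segment 2: (0,10) -> (6,10)
Segment 3: (6,10) -> (12,10)
Segment 4: (12,10) -> (12,11)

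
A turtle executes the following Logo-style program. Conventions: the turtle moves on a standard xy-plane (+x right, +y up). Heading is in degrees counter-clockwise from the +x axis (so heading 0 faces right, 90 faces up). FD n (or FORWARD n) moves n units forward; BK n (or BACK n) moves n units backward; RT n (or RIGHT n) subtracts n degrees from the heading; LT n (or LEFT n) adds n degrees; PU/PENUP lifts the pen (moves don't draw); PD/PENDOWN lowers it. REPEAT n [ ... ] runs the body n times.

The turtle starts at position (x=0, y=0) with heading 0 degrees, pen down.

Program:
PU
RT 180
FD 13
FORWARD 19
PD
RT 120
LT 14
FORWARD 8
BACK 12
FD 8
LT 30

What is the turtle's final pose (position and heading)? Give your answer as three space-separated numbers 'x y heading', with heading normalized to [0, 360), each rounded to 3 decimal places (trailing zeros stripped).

Executing turtle program step by step:
Start: pos=(0,0), heading=0, pen down
PU: pen up
RT 180: heading 0 -> 180
FD 13: (0,0) -> (-13,0) [heading=180, move]
FD 19: (-13,0) -> (-32,0) [heading=180, move]
PD: pen down
RT 120: heading 180 -> 60
LT 14: heading 60 -> 74
FD 8: (-32,0) -> (-29.795,7.69) [heading=74, draw]
BK 12: (-29.795,7.69) -> (-33.103,-3.845) [heading=74, draw]
FD 8: (-33.103,-3.845) -> (-30.897,3.845) [heading=74, draw]
LT 30: heading 74 -> 104
Final: pos=(-30.897,3.845), heading=104, 3 segment(s) drawn

Answer: -30.897 3.845 104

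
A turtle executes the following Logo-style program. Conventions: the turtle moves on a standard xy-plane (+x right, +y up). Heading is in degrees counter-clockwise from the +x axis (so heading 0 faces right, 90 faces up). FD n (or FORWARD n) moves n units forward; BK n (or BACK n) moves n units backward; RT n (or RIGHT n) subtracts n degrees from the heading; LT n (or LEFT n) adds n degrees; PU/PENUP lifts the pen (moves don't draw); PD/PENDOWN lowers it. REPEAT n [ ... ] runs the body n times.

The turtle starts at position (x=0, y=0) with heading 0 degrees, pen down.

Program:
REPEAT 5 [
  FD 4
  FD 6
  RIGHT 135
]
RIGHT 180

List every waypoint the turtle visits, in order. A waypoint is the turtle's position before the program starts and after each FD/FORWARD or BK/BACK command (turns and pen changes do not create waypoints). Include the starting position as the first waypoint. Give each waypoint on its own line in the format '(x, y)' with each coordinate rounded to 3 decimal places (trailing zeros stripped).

Answer: (0, 0)
(4, 0)
(10, 0)
(7.172, -2.828)
(2.929, -7.071)
(2.929, -3.071)
(2.929, 2.929)
(5.757, 0.101)
(10, -4.142)
(6, -4.142)
(0, -4.142)

Derivation:
Executing turtle program step by step:
Start: pos=(0,0), heading=0, pen down
REPEAT 5 [
  -- iteration 1/5 --
  FD 4: (0,0) -> (4,0) [heading=0, draw]
  FD 6: (4,0) -> (10,0) [heading=0, draw]
  RT 135: heading 0 -> 225
  -- iteration 2/5 --
  FD 4: (10,0) -> (7.172,-2.828) [heading=225, draw]
  FD 6: (7.172,-2.828) -> (2.929,-7.071) [heading=225, draw]
  RT 135: heading 225 -> 90
  -- iteration 3/5 --
  FD 4: (2.929,-7.071) -> (2.929,-3.071) [heading=90, draw]
  FD 6: (2.929,-3.071) -> (2.929,2.929) [heading=90, draw]
  RT 135: heading 90 -> 315
  -- iteration 4/5 --
  FD 4: (2.929,2.929) -> (5.757,0.101) [heading=315, draw]
  FD 6: (5.757,0.101) -> (10,-4.142) [heading=315, draw]
  RT 135: heading 315 -> 180
  -- iteration 5/5 --
  FD 4: (10,-4.142) -> (6,-4.142) [heading=180, draw]
  FD 6: (6,-4.142) -> (0,-4.142) [heading=180, draw]
  RT 135: heading 180 -> 45
]
RT 180: heading 45 -> 225
Final: pos=(0,-4.142), heading=225, 10 segment(s) drawn
Waypoints (11 total):
(0, 0)
(4, 0)
(10, 0)
(7.172, -2.828)
(2.929, -7.071)
(2.929, -3.071)
(2.929, 2.929)
(5.757, 0.101)
(10, -4.142)
(6, -4.142)
(0, -4.142)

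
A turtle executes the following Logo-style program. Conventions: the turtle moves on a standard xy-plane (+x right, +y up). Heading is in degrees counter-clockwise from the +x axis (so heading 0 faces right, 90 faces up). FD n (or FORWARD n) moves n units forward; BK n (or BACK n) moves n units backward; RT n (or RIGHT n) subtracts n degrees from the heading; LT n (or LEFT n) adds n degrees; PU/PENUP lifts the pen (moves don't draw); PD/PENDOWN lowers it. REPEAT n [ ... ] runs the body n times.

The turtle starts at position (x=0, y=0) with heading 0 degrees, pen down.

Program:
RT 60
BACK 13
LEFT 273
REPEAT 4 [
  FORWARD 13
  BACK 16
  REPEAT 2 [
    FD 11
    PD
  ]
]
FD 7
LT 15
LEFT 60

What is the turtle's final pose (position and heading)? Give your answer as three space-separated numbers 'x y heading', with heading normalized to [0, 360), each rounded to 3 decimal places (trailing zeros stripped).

Answer: -76.11 -33.947 288

Derivation:
Executing turtle program step by step:
Start: pos=(0,0), heading=0, pen down
RT 60: heading 0 -> 300
BK 13: (0,0) -> (-6.5,11.258) [heading=300, draw]
LT 273: heading 300 -> 213
REPEAT 4 [
  -- iteration 1/4 --
  FD 13: (-6.5,11.258) -> (-17.403,4.178) [heading=213, draw]
  BK 16: (-17.403,4.178) -> (-3.984,12.892) [heading=213, draw]
  REPEAT 2 [
    -- iteration 1/2 --
    FD 11: (-3.984,12.892) -> (-13.209,6.901) [heading=213, draw]
    PD: pen down
    -- iteration 2/2 --
    FD 11: (-13.209,6.901) -> (-22.435,0.91) [heading=213, draw]
    PD: pen down
  ]
  -- iteration 2/4 --
  FD 13: (-22.435,0.91) -> (-33.337,-6.17) [heading=213, draw]
  BK 16: (-33.337,-6.17) -> (-19.919,2.544) [heading=213, draw]
  REPEAT 2 [
    -- iteration 1/2 --
    FD 11: (-19.919,2.544) -> (-29.144,-3.447) [heading=213, draw]
    PD: pen down
    -- iteration 2/2 --
    FD 11: (-29.144,-3.447) -> (-38.369,-9.438) [heading=213, draw]
    PD: pen down
  ]
  -- iteration 3/4 --
  FD 13: (-38.369,-9.438) -> (-49.272,-16.518) [heading=213, draw]
  BK 16: (-49.272,-16.518) -> (-35.853,-7.804) [heading=213, draw]
  REPEAT 2 [
    -- iteration 1/2 --
    FD 11: (-35.853,-7.804) -> (-45.079,-13.795) [heading=213, draw]
    PD: pen down
    -- iteration 2/2 --
    FD 11: (-45.079,-13.795) -> (-54.304,-19.786) [heading=213, draw]
    PD: pen down
  ]
  -- iteration 4/4 --
  FD 13: (-54.304,-19.786) -> (-65.207,-26.866) [heading=213, draw]
  BK 16: (-65.207,-26.866) -> (-51.788,-18.152) [heading=213, draw]
  REPEAT 2 [
    -- iteration 1/2 --
    FD 11: (-51.788,-18.152) -> (-61.014,-24.143) [heading=213, draw]
    PD: pen down
    -- iteration 2/2 --
    FD 11: (-61.014,-24.143) -> (-70.239,-30.134) [heading=213, draw]
    PD: pen down
  ]
]
FD 7: (-70.239,-30.134) -> (-76.11,-33.947) [heading=213, draw]
LT 15: heading 213 -> 228
LT 60: heading 228 -> 288
Final: pos=(-76.11,-33.947), heading=288, 18 segment(s) drawn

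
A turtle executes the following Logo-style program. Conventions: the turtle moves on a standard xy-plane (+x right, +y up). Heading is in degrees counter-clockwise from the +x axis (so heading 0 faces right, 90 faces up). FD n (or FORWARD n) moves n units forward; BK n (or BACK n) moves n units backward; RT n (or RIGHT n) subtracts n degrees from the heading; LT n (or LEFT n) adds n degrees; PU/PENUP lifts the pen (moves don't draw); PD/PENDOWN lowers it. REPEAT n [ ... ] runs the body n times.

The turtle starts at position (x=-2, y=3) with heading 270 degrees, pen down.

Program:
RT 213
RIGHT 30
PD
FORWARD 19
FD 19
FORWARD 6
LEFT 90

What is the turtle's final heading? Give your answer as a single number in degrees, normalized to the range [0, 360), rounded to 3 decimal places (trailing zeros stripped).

Answer: 117

Derivation:
Executing turtle program step by step:
Start: pos=(-2,3), heading=270, pen down
RT 213: heading 270 -> 57
RT 30: heading 57 -> 27
PD: pen down
FD 19: (-2,3) -> (14.929,11.626) [heading=27, draw]
FD 19: (14.929,11.626) -> (31.858,20.252) [heading=27, draw]
FD 6: (31.858,20.252) -> (37.204,22.976) [heading=27, draw]
LT 90: heading 27 -> 117
Final: pos=(37.204,22.976), heading=117, 3 segment(s) drawn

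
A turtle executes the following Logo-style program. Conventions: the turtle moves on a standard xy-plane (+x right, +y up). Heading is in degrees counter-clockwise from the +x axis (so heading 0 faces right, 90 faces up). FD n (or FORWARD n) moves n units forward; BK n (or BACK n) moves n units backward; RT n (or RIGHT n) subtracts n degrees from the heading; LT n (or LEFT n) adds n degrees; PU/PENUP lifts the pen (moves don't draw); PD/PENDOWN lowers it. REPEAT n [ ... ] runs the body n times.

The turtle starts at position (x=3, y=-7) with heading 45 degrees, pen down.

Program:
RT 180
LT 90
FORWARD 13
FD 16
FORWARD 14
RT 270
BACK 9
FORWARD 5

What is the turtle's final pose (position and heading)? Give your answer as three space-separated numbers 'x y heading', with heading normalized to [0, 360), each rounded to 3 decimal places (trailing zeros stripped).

Answer: 30.577 -40.234 45

Derivation:
Executing turtle program step by step:
Start: pos=(3,-7), heading=45, pen down
RT 180: heading 45 -> 225
LT 90: heading 225 -> 315
FD 13: (3,-7) -> (12.192,-16.192) [heading=315, draw]
FD 16: (12.192,-16.192) -> (23.506,-27.506) [heading=315, draw]
FD 14: (23.506,-27.506) -> (33.406,-37.406) [heading=315, draw]
RT 270: heading 315 -> 45
BK 9: (33.406,-37.406) -> (27.042,-43.77) [heading=45, draw]
FD 5: (27.042,-43.77) -> (30.577,-40.234) [heading=45, draw]
Final: pos=(30.577,-40.234), heading=45, 5 segment(s) drawn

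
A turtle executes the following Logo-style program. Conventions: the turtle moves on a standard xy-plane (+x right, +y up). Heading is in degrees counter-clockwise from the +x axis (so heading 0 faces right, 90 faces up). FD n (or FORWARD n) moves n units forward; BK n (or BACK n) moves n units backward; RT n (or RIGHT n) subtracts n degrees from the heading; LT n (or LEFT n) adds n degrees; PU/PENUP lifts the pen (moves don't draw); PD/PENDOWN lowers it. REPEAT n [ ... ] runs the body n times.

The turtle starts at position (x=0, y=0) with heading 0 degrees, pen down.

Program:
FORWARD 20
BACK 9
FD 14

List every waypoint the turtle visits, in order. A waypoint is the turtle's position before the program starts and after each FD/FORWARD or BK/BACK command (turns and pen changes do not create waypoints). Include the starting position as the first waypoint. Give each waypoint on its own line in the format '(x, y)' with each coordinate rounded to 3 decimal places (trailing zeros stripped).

Answer: (0, 0)
(20, 0)
(11, 0)
(25, 0)

Derivation:
Executing turtle program step by step:
Start: pos=(0,0), heading=0, pen down
FD 20: (0,0) -> (20,0) [heading=0, draw]
BK 9: (20,0) -> (11,0) [heading=0, draw]
FD 14: (11,0) -> (25,0) [heading=0, draw]
Final: pos=(25,0), heading=0, 3 segment(s) drawn
Waypoints (4 total):
(0, 0)
(20, 0)
(11, 0)
(25, 0)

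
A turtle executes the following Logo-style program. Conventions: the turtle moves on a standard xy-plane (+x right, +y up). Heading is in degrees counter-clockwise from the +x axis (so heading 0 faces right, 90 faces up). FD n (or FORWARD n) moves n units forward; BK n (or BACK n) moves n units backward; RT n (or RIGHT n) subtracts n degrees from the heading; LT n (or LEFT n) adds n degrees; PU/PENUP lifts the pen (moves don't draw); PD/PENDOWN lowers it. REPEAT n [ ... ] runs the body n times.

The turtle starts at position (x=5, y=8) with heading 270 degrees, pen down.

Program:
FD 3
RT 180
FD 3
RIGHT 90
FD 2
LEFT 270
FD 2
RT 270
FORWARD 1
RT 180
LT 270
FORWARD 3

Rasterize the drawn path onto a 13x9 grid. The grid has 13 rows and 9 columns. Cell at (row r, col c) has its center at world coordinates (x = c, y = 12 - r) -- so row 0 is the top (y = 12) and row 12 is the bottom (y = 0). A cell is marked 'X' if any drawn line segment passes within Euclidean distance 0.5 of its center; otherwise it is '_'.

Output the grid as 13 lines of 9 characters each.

Segment 0: (5,8) -> (5,5)
Segment 1: (5,5) -> (5,8)
Segment 2: (5,8) -> (7,8)
Segment 3: (7,8) -> (7,6)
Segment 4: (7,6) -> (8,6)
Segment 5: (8,6) -> (8,9)

Answer: _________
_________
_________
________X
_____XXXX
_____X_XX
_____X_XX
_____X___
_________
_________
_________
_________
_________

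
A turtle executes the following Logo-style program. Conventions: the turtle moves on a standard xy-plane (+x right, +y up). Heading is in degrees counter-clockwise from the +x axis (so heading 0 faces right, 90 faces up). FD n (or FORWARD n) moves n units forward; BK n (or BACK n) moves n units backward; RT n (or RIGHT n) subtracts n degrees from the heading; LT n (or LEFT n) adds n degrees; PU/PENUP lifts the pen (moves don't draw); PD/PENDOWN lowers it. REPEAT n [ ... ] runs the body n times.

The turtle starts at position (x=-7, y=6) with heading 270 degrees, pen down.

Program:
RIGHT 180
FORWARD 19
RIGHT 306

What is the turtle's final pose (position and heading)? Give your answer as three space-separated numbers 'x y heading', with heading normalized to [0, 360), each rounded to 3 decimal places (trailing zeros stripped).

Executing turtle program step by step:
Start: pos=(-7,6), heading=270, pen down
RT 180: heading 270 -> 90
FD 19: (-7,6) -> (-7,25) [heading=90, draw]
RT 306: heading 90 -> 144
Final: pos=(-7,25), heading=144, 1 segment(s) drawn

Answer: -7 25 144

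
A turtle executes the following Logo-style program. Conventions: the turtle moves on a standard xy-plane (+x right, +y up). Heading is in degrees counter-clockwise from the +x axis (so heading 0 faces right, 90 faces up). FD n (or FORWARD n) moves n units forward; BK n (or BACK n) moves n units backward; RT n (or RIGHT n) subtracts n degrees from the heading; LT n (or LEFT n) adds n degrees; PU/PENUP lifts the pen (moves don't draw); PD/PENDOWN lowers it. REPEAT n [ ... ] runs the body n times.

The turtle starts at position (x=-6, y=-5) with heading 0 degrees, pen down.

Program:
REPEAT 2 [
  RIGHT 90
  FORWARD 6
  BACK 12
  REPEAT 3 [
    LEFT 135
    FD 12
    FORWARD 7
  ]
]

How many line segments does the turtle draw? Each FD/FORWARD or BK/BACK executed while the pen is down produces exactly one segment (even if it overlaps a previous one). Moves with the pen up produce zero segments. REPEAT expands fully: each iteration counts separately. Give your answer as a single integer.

Answer: 16

Derivation:
Executing turtle program step by step:
Start: pos=(-6,-5), heading=0, pen down
REPEAT 2 [
  -- iteration 1/2 --
  RT 90: heading 0 -> 270
  FD 6: (-6,-5) -> (-6,-11) [heading=270, draw]
  BK 12: (-6,-11) -> (-6,1) [heading=270, draw]
  REPEAT 3 [
    -- iteration 1/3 --
    LT 135: heading 270 -> 45
    FD 12: (-6,1) -> (2.485,9.485) [heading=45, draw]
    FD 7: (2.485,9.485) -> (7.435,14.435) [heading=45, draw]
    -- iteration 2/3 --
    LT 135: heading 45 -> 180
    FD 12: (7.435,14.435) -> (-4.565,14.435) [heading=180, draw]
    FD 7: (-4.565,14.435) -> (-11.565,14.435) [heading=180, draw]
    -- iteration 3/3 --
    LT 135: heading 180 -> 315
    FD 12: (-11.565,14.435) -> (-3.08,5.95) [heading=315, draw]
    FD 7: (-3.08,5.95) -> (1.87,1) [heading=315, draw]
  ]
  -- iteration 2/2 --
  RT 90: heading 315 -> 225
  FD 6: (1.87,1) -> (-2.373,-3.243) [heading=225, draw]
  BK 12: (-2.373,-3.243) -> (6.113,5.243) [heading=225, draw]
  REPEAT 3 [
    -- iteration 1/3 --
    LT 135: heading 225 -> 0
    FD 12: (6.113,5.243) -> (18.113,5.243) [heading=0, draw]
    FD 7: (18.113,5.243) -> (25.113,5.243) [heading=0, draw]
    -- iteration 2/3 --
    LT 135: heading 0 -> 135
    FD 12: (25.113,5.243) -> (16.627,13.728) [heading=135, draw]
    FD 7: (16.627,13.728) -> (11.678,18.678) [heading=135, draw]
    -- iteration 3/3 --
    LT 135: heading 135 -> 270
    FD 12: (11.678,18.678) -> (11.678,6.678) [heading=270, draw]
    FD 7: (11.678,6.678) -> (11.678,-0.322) [heading=270, draw]
  ]
]
Final: pos=(11.678,-0.322), heading=270, 16 segment(s) drawn
Segments drawn: 16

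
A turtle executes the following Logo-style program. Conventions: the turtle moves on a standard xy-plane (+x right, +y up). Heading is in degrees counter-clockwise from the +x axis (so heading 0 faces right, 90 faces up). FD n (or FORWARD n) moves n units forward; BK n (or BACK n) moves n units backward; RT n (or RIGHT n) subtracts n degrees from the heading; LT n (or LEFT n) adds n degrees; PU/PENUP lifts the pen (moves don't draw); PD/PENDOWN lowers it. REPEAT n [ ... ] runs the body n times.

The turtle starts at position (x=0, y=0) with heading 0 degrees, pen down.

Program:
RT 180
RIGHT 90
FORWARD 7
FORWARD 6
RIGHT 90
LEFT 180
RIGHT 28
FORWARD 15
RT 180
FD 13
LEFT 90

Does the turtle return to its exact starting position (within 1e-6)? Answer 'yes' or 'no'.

Answer: no

Derivation:
Executing turtle program step by step:
Start: pos=(0,0), heading=0, pen down
RT 180: heading 0 -> 180
RT 90: heading 180 -> 90
FD 7: (0,0) -> (0,7) [heading=90, draw]
FD 6: (0,7) -> (0,13) [heading=90, draw]
RT 90: heading 90 -> 0
LT 180: heading 0 -> 180
RT 28: heading 180 -> 152
FD 15: (0,13) -> (-13.244,20.042) [heading=152, draw]
RT 180: heading 152 -> 332
FD 13: (-13.244,20.042) -> (-1.766,13.939) [heading=332, draw]
LT 90: heading 332 -> 62
Final: pos=(-1.766,13.939), heading=62, 4 segment(s) drawn

Start position: (0, 0)
Final position: (-1.766, 13.939)
Distance = 14.05; >= 1e-6 -> NOT closed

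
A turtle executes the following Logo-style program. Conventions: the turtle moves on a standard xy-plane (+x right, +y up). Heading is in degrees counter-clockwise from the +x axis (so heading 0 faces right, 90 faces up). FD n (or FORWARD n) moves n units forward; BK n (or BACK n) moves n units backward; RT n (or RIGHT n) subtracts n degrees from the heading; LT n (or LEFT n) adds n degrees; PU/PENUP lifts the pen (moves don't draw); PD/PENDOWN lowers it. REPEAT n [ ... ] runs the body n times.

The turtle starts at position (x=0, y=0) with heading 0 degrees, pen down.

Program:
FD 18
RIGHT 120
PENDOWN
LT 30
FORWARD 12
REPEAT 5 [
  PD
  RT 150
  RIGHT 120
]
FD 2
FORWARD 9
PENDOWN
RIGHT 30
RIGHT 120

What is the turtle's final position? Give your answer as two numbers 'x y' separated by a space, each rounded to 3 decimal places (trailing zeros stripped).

Executing turtle program step by step:
Start: pos=(0,0), heading=0, pen down
FD 18: (0,0) -> (18,0) [heading=0, draw]
RT 120: heading 0 -> 240
PD: pen down
LT 30: heading 240 -> 270
FD 12: (18,0) -> (18,-12) [heading=270, draw]
REPEAT 5 [
  -- iteration 1/5 --
  PD: pen down
  RT 150: heading 270 -> 120
  RT 120: heading 120 -> 0
  -- iteration 2/5 --
  PD: pen down
  RT 150: heading 0 -> 210
  RT 120: heading 210 -> 90
  -- iteration 3/5 --
  PD: pen down
  RT 150: heading 90 -> 300
  RT 120: heading 300 -> 180
  -- iteration 4/5 --
  PD: pen down
  RT 150: heading 180 -> 30
  RT 120: heading 30 -> 270
  -- iteration 5/5 --
  PD: pen down
  RT 150: heading 270 -> 120
  RT 120: heading 120 -> 0
]
FD 2: (18,-12) -> (20,-12) [heading=0, draw]
FD 9: (20,-12) -> (29,-12) [heading=0, draw]
PD: pen down
RT 30: heading 0 -> 330
RT 120: heading 330 -> 210
Final: pos=(29,-12), heading=210, 4 segment(s) drawn

Answer: 29 -12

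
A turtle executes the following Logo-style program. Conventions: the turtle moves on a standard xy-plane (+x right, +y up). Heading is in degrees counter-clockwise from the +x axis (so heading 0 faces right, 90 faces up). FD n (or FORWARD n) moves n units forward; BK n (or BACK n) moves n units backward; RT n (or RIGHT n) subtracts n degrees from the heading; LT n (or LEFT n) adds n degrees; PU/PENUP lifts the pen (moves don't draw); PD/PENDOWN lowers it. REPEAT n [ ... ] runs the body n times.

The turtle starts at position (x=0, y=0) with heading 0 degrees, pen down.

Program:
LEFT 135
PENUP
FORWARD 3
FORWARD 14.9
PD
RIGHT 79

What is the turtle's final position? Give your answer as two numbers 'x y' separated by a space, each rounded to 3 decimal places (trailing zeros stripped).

Answer: -12.657 12.657

Derivation:
Executing turtle program step by step:
Start: pos=(0,0), heading=0, pen down
LT 135: heading 0 -> 135
PU: pen up
FD 3: (0,0) -> (-2.121,2.121) [heading=135, move]
FD 14.9: (-2.121,2.121) -> (-12.657,12.657) [heading=135, move]
PD: pen down
RT 79: heading 135 -> 56
Final: pos=(-12.657,12.657), heading=56, 0 segment(s) drawn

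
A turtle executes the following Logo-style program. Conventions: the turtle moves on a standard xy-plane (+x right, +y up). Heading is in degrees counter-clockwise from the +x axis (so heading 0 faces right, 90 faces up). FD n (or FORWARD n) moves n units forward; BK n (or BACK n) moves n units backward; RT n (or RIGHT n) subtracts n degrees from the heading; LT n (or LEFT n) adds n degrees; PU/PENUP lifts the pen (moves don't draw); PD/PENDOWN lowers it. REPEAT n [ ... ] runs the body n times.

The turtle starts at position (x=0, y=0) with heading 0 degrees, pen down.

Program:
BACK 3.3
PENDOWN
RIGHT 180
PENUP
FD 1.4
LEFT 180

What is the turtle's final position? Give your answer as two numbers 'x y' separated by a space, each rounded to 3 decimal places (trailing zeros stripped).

Executing turtle program step by step:
Start: pos=(0,0), heading=0, pen down
BK 3.3: (0,0) -> (-3.3,0) [heading=0, draw]
PD: pen down
RT 180: heading 0 -> 180
PU: pen up
FD 1.4: (-3.3,0) -> (-4.7,0) [heading=180, move]
LT 180: heading 180 -> 0
Final: pos=(-4.7,0), heading=0, 1 segment(s) drawn

Answer: -4.7 0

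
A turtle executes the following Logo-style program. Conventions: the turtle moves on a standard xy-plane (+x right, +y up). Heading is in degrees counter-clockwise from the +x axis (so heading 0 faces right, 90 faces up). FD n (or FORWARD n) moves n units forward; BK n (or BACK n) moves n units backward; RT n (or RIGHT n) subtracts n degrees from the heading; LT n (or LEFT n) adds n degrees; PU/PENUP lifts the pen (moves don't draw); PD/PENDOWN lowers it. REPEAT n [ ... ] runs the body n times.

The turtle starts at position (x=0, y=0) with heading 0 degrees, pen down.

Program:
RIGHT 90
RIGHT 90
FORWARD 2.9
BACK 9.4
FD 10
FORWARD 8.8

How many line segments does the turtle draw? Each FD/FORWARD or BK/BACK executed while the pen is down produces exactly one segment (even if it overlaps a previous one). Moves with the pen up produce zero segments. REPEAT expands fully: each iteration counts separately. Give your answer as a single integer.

Executing turtle program step by step:
Start: pos=(0,0), heading=0, pen down
RT 90: heading 0 -> 270
RT 90: heading 270 -> 180
FD 2.9: (0,0) -> (-2.9,0) [heading=180, draw]
BK 9.4: (-2.9,0) -> (6.5,0) [heading=180, draw]
FD 10: (6.5,0) -> (-3.5,0) [heading=180, draw]
FD 8.8: (-3.5,0) -> (-12.3,0) [heading=180, draw]
Final: pos=(-12.3,0), heading=180, 4 segment(s) drawn
Segments drawn: 4

Answer: 4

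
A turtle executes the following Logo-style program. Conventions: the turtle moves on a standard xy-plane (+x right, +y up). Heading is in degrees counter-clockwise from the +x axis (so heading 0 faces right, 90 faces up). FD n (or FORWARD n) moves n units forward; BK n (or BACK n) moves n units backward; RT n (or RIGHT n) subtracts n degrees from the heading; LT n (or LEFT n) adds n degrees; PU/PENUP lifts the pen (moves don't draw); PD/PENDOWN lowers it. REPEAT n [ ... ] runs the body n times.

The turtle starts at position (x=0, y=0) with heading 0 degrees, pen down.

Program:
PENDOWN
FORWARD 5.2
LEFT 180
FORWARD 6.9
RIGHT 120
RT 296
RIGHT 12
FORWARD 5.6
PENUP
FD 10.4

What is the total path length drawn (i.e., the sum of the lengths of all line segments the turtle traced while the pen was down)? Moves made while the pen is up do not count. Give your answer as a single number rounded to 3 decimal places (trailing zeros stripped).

Executing turtle program step by step:
Start: pos=(0,0), heading=0, pen down
PD: pen down
FD 5.2: (0,0) -> (5.2,0) [heading=0, draw]
LT 180: heading 0 -> 180
FD 6.9: (5.2,0) -> (-1.7,0) [heading=180, draw]
RT 120: heading 180 -> 60
RT 296: heading 60 -> 124
RT 12: heading 124 -> 112
FD 5.6: (-1.7,0) -> (-3.798,5.192) [heading=112, draw]
PU: pen up
FD 10.4: (-3.798,5.192) -> (-7.694,14.835) [heading=112, move]
Final: pos=(-7.694,14.835), heading=112, 3 segment(s) drawn

Segment lengths:
  seg 1: (0,0) -> (5.2,0), length = 5.2
  seg 2: (5.2,0) -> (-1.7,0), length = 6.9
  seg 3: (-1.7,0) -> (-3.798,5.192), length = 5.6
Total = 17.7

Answer: 17.7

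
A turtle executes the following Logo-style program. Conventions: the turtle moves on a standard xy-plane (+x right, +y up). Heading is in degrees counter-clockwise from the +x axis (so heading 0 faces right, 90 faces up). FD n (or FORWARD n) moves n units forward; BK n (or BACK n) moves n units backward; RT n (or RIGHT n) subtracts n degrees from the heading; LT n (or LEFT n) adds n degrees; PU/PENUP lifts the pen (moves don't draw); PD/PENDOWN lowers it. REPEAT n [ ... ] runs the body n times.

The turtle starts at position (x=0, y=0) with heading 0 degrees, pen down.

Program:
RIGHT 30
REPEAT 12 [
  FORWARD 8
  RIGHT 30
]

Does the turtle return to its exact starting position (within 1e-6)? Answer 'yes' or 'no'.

Answer: yes

Derivation:
Executing turtle program step by step:
Start: pos=(0,0), heading=0, pen down
RT 30: heading 0 -> 330
REPEAT 12 [
  -- iteration 1/12 --
  FD 8: (0,0) -> (6.928,-4) [heading=330, draw]
  RT 30: heading 330 -> 300
  -- iteration 2/12 --
  FD 8: (6.928,-4) -> (10.928,-10.928) [heading=300, draw]
  RT 30: heading 300 -> 270
  -- iteration 3/12 --
  FD 8: (10.928,-10.928) -> (10.928,-18.928) [heading=270, draw]
  RT 30: heading 270 -> 240
  -- iteration 4/12 --
  FD 8: (10.928,-18.928) -> (6.928,-25.856) [heading=240, draw]
  RT 30: heading 240 -> 210
  -- iteration 5/12 --
  FD 8: (6.928,-25.856) -> (0,-29.856) [heading=210, draw]
  RT 30: heading 210 -> 180
  -- iteration 6/12 --
  FD 8: (0,-29.856) -> (-8,-29.856) [heading=180, draw]
  RT 30: heading 180 -> 150
  -- iteration 7/12 --
  FD 8: (-8,-29.856) -> (-14.928,-25.856) [heading=150, draw]
  RT 30: heading 150 -> 120
  -- iteration 8/12 --
  FD 8: (-14.928,-25.856) -> (-18.928,-18.928) [heading=120, draw]
  RT 30: heading 120 -> 90
  -- iteration 9/12 --
  FD 8: (-18.928,-18.928) -> (-18.928,-10.928) [heading=90, draw]
  RT 30: heading 90 -> 60
  -- iteration 10/12 --
  FD 8: (-18.928,-10.928) -> (-14.928,-4) [heading=60, draw]
  RT 30: heading 60 -> 30
  -- iteration 11/12 --
  FD 8: (-14.928,-4) -> (-8,0) [heading=30, draw]
  RT 30: heading 30 -> 0
  -- iteration 12/12 --
  FD 8: (-8,0) -> (0,0) [heading=0, draw]
  RT 30: heading 0 -> 330
]
Final: pos=(0,0), heading=330, 12 segment(s) drawn

Start position: (0, 0)
Final position: (0, 0)
Distance = 0; < 1e-6 -> CLOSED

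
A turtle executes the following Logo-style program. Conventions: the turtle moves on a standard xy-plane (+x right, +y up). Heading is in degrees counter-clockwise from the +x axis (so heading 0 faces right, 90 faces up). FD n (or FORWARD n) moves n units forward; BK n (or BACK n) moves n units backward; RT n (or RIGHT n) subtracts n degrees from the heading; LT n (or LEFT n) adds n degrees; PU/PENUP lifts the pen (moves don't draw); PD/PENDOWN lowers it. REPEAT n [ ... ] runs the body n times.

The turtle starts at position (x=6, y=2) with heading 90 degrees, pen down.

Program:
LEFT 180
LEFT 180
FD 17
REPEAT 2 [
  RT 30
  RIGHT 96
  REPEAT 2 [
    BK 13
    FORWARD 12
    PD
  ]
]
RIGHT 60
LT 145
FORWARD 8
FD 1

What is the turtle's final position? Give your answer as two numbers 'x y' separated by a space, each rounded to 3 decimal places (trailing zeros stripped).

Executing turtle program step by step:
Start: pos=(6,2), heading=90, pen down
LT 180: heading 90 -> 270
LT 180: heading 270 -> 90
FD 17: (6,2) -> (6,19) [heading=90, draw]
REPEAT 2 [
  -- iteration 1/2 --
  RT 30: heading 90 -> 60
  RT 96: heading 60 -> 324
  REPEAT 2 [
    -- iteration 1/2 --
    BK 13: (6,19) -> (-4.517,26.641) [heading=324, draw]
    FD 12: (-4.517,26.641) -> (5.191,19.588) [heading=324, draw]
    PD: pen down
    -- iteration 2/2 --
    BK 13: (5.191,19.588) -> (-5.326,27.229) [heading=324, draw]
    FD 12: (-5.326,27.229) -> (4.382,20.176) [heading=324, draw]
    PD: pen down
  ]
  -- iteration 2/2 --
  RT 30: heading 324 -> 294
  RT 96: heading 294 -> 198
  REPEAT 2 [
    -- iteration 1/2 --
    BK 13: (4.382,20.176) -> (16.746,24.193) [heading=198, draw]
    FD 12: (16.746,24.193) -> (5.333,20.485) [heading=198, draw]
    PD: pen down
    -- iteration 2/2 --
    BK 13: (5.333,20.485) -> (17.697,24.502) [heading=198, draw]
    FD 12: (17.697,24.502) -> (6.284,20.794) [heading=198, draw]
    PD: pen down
  ]
]
RT 60: heading 198 -> 138
LT 145: heading 138 -> 283
FD 8: (6.284,20.794) -> (8.084,12.999) [heading=283, draw]
FD 1: (8.084,12.999) -> (8.309,12.024) [heading=283, draw]
Final: pos=(8.309,12.024), heading=283, 11 segment(s) drawn

Answer: 8.309 12.024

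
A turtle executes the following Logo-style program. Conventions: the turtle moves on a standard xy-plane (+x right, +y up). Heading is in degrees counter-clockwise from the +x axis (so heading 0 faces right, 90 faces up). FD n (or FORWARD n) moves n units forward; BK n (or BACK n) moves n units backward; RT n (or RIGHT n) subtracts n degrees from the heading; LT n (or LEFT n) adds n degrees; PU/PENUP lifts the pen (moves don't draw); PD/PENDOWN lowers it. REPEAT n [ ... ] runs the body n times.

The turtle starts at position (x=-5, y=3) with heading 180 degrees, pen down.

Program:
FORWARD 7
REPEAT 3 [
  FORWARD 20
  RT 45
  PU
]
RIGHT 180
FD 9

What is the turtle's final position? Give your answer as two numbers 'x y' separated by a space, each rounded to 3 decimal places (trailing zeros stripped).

Answer: -52.506 30.778

Derivation:
Executing turtle program step by step:
Start: pos=(-5,3), heading=180, pen down
FD 7: (-5,3) -> (-12,3) [heading=180, draw]
REPEAT 3 [
  -- iteration 1/3 --
  FD 20: (-12,3) -> (-32,3) [heading=180, draw]
  RT 45: heading 180 -> 135
  PU: pen up
  -- iteration 2/3 --
  FD 20: (-32,3) -> (-46.142,17.142) [heading=135, move]
  RT 45: heading 135 -> 90
  PU: pen up
  -- iteration 3/3 --
  FD 20: (-46.142,17.142) -> (-46.142,37.142) [heading=90, move]
  RT 45: heading 90 -> 45
  PU: pen up
]
RT 180: heading 45 -> 225
FD 9: (-46.142,37.142) -> (-52.506,30.778) [heading=225, move]
Final: pos=(-52.506,30.778), heading=225, 2 segment(s) drawn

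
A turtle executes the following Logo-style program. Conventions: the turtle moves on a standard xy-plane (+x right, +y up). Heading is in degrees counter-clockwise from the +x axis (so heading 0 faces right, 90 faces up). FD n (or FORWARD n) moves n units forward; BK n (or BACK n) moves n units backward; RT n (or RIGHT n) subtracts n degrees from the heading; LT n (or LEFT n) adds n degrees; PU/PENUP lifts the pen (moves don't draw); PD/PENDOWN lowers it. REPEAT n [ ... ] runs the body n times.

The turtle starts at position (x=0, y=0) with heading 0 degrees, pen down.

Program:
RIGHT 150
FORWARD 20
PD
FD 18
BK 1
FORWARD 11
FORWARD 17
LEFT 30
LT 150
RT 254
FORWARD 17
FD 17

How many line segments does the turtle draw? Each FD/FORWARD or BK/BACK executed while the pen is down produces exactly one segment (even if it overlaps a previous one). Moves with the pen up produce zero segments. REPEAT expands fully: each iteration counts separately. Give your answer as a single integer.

Executing turtle program step by step:
Start: pos=(0,0), heading=0, pen down
RT 150: heading 0 -> 210
FD 20: (0,0) -> (-17.321,-10) [heading=210, draw]
PD: pen down
FD 18: (-17.321,-10) -> (-32.909,-19) [heading=210, draw]
BK 1: (-32.909,-19) -> (-32.043,-18.5) [heading=210, draw]
FD 11: (-32.043,-18.5) -> (-41.569,-24) [heading=210, draw]
FD 17: (-41.569,-24) -> (-56.292,-32.5) [heading=210, draw]
LT 30: heading 210 -> 240
LT 150: heading 240 -> 30
RT 254: heading 30 -> 136
FD 17: (-56.292,-32.5) -> (-68.52,-20.691) [heading=136, draw]
FD 17: (-68.52,-20.691) -> (-80.749,-8.882) [heading=136, draw]
Final: pos=(-80.749,-8.882), heading=136, 7 segment(s) drawn
Segments drawn: 7

Answer: 7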